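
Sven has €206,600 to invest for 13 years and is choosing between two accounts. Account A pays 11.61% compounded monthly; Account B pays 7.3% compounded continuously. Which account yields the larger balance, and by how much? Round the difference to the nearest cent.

Account A growth factor: (1 + 0.009675)^156 ≈ 4.49086581559; balance ≈ 927,812.8775.
Account B growth factor: e^(0.073·13) = e^0.949 ≈ 2.58312524208; balance ≈ 533,673.6750.
Account A is larger by 394,139.2025.

Account A, by €394,139.20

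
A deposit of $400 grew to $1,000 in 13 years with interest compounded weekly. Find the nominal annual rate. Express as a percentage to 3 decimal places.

(1 + r/52)^676 = 1,000/400 = 2.5.
1 + r/52 = 2.5^(1/676) ≈ 1.001356, so r/52 ≈ 0.00135638.
r ≈ 52·0.00135638 = 7.05317%.

7.053%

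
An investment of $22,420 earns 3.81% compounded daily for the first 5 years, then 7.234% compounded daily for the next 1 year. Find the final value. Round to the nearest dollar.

$29,159

After 5 years at 3.81%: 22,420 × 1.2098423455 ≈ 27,124.6654.
Then 1 years at 7.234%: 27,124.6654 × 1.0750130837 ≈ 29,159.3702.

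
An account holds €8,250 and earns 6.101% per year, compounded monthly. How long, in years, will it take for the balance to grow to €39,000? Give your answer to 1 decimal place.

25.5 years

We need (1 + 0.00508417)^(12t) = 4.7273, so 12t = ln 4.7273 / ln 1.005084 ≈ 306.3027.
t ≈ 306.3027/12 = 25.5252 years.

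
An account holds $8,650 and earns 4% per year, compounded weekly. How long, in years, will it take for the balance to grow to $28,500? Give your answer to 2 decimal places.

29.82 years

(1 + 0.000769231)^(52t) = 28,500/8,650 = 3.2948.
52t·ln(1 + 0.000769231) = ln(3.2948); 52t = 1.1923/0.000768935 ≈ 1550.6443.
t ≈ 29.8201 years.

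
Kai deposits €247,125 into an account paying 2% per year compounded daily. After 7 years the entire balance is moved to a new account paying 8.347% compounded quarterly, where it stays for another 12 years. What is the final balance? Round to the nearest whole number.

Phase 1: 247,125·(1 + 0.02/365)^2555 ≈ 284,260.3223.
Phase 2: 284,260.3223·(1 + 0.0208675)^48 ≈ 766,031.0740.

€766,031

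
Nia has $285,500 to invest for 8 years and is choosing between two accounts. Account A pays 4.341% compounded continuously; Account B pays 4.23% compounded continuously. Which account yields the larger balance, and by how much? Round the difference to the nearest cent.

Account A, by $3,572.02

A: e^(0.04341·8) = e^0.34728 ≈ 1.41521292952, so 285,500 × 1.41521292952 ≈ 404,043.2914.
B: e^(0.0423·8) = e^0.3384 ≈ 1.40270147179, so 285,500 × 1.40270147179 ≈ 400,471.2702.
Difference ≈ 3,572.0212 in favor of A.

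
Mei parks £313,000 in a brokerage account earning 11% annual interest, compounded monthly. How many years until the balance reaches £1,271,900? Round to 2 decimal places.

We need (1 + 0.00916667)^(12t) = 4.0636, so 12t = ln 4.0636 / ln 1.009167 ≈ 153.6524.
t ≈ 153.6524/12 = 12.8044 years.

12.80 years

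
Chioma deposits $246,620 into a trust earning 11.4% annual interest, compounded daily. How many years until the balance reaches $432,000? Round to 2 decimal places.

4.92 years

(1 + 0.000312329)^(365t) = 432,000/246,620 = 1.7517.
365t·ln(1 + 0.000312329) = ln(1.7517); 365t = 0.56058/0.00031228 ≈ 1795.1098.
t ≈ 4.9181 years.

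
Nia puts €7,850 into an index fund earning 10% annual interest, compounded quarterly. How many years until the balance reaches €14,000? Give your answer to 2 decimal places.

5.86 years

(1 + 0.025)^(4t) = 14,000/7,850 = 1.7834.
4t·ln(1 + 0.025) = ln(1.7834); 4t = 0.57854/0.0246926 ≈ 23.4298.
t ≈ 5.8575 years.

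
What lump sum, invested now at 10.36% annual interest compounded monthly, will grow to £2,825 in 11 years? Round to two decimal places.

Periodic rate = 10.36%/12 = 0.00863333; 132 periods.
P = 2,825/(1 + 0.1036/12)^132 ≈ 2,825/3.110267881 ≈ 908.2819.

£908.28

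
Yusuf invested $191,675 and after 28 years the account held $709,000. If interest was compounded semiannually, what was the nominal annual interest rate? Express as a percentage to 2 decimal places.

4.73%

(1 + r/2)^56 = 709,000/191,675 = 3.69897.
1 + r/2 = 3.69897^(1/56) ≈ 1.023633, so r/2 ≈ 0.023633.
r ≈ 2·0.023633 = 4.72661%.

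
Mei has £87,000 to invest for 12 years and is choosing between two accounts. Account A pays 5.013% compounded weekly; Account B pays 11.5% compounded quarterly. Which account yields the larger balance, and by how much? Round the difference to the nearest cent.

A: (1 + 0.05013/52)^624 ≈ 1.8244347677, so 87,000 × 1.8244347677 ≈ 158,725.8248.
B: (1 + 0.02875)^48 ≈ 3.89827717073, so 87,000 × 3.89827717073 ≈ 339,150.1139.
Difference ≈ 180,424.2891 in favor of B.

Account B, by £180,424.29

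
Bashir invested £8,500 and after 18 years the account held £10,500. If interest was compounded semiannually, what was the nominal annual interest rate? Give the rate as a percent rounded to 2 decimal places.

(1 + r/2)^36 = 10,500/8,500 = 1.23529.
1 + r/2 = 1.23529^(1/36) ≈ 1.005887, so r/2 ≈ 0.00588696.
r ≈ 2·0.00588696 = 1.17739%.

1.18%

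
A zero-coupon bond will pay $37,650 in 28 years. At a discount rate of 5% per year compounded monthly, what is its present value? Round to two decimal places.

$9,311.42

Periodic rate = 5%/12 = 0.00416667; 336 periods.
P = 37,650/(1 + 0.05/12)^336 ≈ 37,650/4.0434221892 ≈ 9,311.4194.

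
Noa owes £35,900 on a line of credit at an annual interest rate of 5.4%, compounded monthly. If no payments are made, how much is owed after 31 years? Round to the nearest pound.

£190,754

Growth factor = (1 + 0.0045)^372 ≈ 5.31346817048.
A ≈ 35,900 × 5.31346817048 ≈ 190,753.5073.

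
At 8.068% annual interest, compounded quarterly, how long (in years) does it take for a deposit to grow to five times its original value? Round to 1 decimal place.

20.1 years

(1 + 0.02017)^(4t) = 5.
4t = ln 5 / ln(1 + 0.02017) ≈ 1.6094/0.0199693 ≈ 80.5957.
t ≈ 20.1489.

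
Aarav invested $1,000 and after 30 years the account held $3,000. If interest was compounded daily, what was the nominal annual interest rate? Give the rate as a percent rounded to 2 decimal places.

3.66%

(1 + r/365)^10950 = 3,000/1,000 = 3.
1 + r/365 = 3^(1/10950) ≈ 1.0001, so r/365 ≈ 0.000100335.
r ≈ 365·0.000100335 = 3.66222%.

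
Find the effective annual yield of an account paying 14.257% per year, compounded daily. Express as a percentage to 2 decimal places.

EAR = (1 + 14.257%/365)^365 − 1 = (1 + 0.000390603)^365 − 1.
(1 + 0.000390603)^365 ≈ 1.153202, so EAR ≈ 15.32017%.

15.32%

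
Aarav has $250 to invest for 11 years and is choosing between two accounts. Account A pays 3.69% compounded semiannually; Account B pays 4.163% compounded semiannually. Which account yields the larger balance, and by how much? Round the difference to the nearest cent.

Account A growth factor: (1 + 0.01845)^22 ≈ 1.49511182; balance ≈ 373.7780.
Account B growth factor: (1 + 0.020815)^22 ≈ 1.57338479; balance ≈ 393.3462.
Account B is larger by 19.5682.

Account B, by $19.57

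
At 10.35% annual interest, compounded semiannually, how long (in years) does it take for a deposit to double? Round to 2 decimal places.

6.87 years

(1 + 0.05175)^(2t) = 2.
2t = ln 2 / ln(1 + 0.05175) ≈ 0.69315/0.0504554 ≈ 13.7378.
t ≈ 6.8689.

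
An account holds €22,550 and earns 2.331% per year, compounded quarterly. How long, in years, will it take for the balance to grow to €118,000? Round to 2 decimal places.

We need (1 + 0.0058275)^(4t) = 5.2328, so 4t = ln 5.2328 / ln 1.005828 ≈ 284.8163.
t ≈ 284.8163/4 = 71.2041 years.

71.20 years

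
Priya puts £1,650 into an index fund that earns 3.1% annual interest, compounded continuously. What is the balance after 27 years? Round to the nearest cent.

£3,810.56

A = P·e^(rt) = 1,650·e^(0.031·27) = 1,650·e^0.837.
e^0.837 ≈ 2.309428289, so A ≈ 3,810.5567.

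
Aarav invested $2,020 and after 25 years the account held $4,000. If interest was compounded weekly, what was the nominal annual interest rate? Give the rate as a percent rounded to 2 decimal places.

The 1300-period growth factor is 4,000/2,020 = 1.9802.
r/52 = 1.9802^(1/1300) − 1 ≈ 0.000525674, so r ≈ 52·0.000525674 = 2.73351%.

2.73%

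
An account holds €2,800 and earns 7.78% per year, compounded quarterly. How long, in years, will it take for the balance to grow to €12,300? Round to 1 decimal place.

We need (1 + 0.01945)^(4t) = 4.3929, so 4t = ln 4.3929 / ln 1.01945 ≈ 76.8291.
t ≈ 76.8291/4 = 19.2073 years.

19.2 years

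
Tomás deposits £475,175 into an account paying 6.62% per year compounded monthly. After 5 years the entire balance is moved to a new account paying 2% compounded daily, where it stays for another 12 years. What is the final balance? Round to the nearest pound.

£840,307

Phase 1: 475,175·(1 + 0.0662/12)^60 ≈ 661,012.9908.
Phase 2: 661,012.9908·(1 + 0.02/365)^4380 ≈ 840,306.6778.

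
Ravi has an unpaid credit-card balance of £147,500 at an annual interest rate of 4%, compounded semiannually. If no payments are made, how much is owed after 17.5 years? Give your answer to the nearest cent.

Periodic rate = 4%/2 = 0.02; periods = 2·17.5 = 35.
A = 147,500·(1 + 0.02)^35 ≈ 147,500·1.99988955266 ≈ 294,983.7090.

£294,983.71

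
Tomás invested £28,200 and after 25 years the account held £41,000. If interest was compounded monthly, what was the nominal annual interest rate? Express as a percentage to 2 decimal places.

1.50%

The 300-period growth factor is 41,000/28,200 = 1.4539.
r/12 = 1.4539^(1/300) − 1 ≈ 0.00124828, so r ≈ 12·0.00124828 = 1.49793%.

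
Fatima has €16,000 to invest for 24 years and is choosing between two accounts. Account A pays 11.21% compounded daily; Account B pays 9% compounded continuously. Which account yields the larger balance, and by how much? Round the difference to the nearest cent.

Account A, by €96,965.53

A: (1 + 0.1121/365)^8760 ≈ 14.7314835603, so 16,000 × 14.7314835603 ≈ 235,703.7370.
B: e^(0.09·24) = e^2.16 ≈ 8.67113765846, so 16,000 × 8.67113765846 ≈ 138,738.2025.
Difference ≈ 96,965.5344 in favor of A.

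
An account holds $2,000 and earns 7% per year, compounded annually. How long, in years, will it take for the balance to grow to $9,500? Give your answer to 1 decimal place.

23.0 years

(1 + 0.07)^t = 9,500/2,000 = 4.75.
t·ln(1 + 0.07) = ln(4.75); t = 1.5581/0.0676586 ≈ 23.0295.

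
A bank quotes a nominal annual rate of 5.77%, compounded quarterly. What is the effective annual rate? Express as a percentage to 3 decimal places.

EAR = (1 + 5.77%/4)^4 − 1 = (1 + 0.014425)^4 − 1.
(1 + 0.014425)^4 ≈ 1.058961, so EAR ≈ 5.89605%.

5.896%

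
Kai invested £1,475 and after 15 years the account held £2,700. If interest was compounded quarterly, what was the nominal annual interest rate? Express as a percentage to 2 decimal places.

4.05%

The 60-period growth factor is 2,700/1,475 = 1.83051.
r/4 = 1.83051^(1/60) − 1 ≈ 0.0101275, so r ≈ 4·0.0101275 = 4.05100%.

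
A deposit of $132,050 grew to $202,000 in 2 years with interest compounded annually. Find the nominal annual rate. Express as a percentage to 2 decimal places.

The 2-period growth factor is 202,000/132,050 = 1.52972.
r = 1.52972^(1/2) − 1 ≈ 0.23682, i.e. 23.68200%.

23.68%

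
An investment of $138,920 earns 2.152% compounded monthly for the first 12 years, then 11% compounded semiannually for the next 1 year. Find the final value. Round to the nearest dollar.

$200,134

After 12 years at 2.152%: 138,920 × 1.29435010695 ≈ 179,811.1169.
Then 1 years at 11%: 179,811.1169 × 1.113025 ≈ 200,134.2683.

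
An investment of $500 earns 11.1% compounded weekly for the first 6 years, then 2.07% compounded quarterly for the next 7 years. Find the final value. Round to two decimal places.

$1,123.75

Phase 1: 500·(1 + 0.111/52)^312 ≈ 972.5274.
Phase 2: 972.5274·(1 + 0.005175)^28 ≈ 1,123.7478.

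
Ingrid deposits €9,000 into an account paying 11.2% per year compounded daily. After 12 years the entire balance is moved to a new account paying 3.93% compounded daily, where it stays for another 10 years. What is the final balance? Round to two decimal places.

€51,110.87

After 12 years at 11.2%: 9,000 × 3.8335598622 ≈ 34,502.0388.
Then 10 years at 3.93%: 34,502.0388 × 1.481387049 ≈ 51,110.8734.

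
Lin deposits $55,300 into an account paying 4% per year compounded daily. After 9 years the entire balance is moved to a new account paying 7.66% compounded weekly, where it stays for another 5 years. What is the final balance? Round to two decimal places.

After 9 years at 4%: 55,300 × 1.43330114301 ≈ 79,261.5532.
Then 5 years at 7.66%: 79,261.5532 × 1.46626475276 ≈ 116,218.4217.

$116,218.42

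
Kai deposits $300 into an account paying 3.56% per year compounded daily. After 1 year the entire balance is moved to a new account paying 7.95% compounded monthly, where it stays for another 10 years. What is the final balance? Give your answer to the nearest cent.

$686.60

Phase 1: 300·(1 + 0.0356/365)^365 ≈ 310.8718.
Phase 2: 310.8718·(1 + 0.006625)^120 ≈ 686.6048.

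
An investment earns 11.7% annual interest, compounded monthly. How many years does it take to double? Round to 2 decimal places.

(1 + 0.00975)^(12t) = 2.
12t = ln 2 / ln(1 + 0.00975) ≈ 0.69315/0.00970278 ≈ 71.4380.
t ≈ 5.9532.

5.95 years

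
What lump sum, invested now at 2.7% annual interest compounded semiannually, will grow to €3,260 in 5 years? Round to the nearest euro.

€2,851

Periodic rate = 2.7%/2 = 0.0135; 10 periods.
P = 3,260/(1 + 0.0135)^10 ≈ 3,260/1.143503584 ≈ 2,850.8874.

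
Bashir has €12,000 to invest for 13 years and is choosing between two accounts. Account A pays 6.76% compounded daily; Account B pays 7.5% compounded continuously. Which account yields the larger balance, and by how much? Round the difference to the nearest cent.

Account B, by €2,920.26

Account A growth factor: (1 + 0.0676/365)^4745 ≈ 2.4078124321; balance ≈ 28,893.7492.
Account B growth factor: e^(0.075·13) = e^0.975 ≈ 2.651167211; balance ≈ 31,814.0065.
Account B is larger by 2,920.2573.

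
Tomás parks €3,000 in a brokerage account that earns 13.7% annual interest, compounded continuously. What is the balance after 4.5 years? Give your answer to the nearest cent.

A = P·e^(rt) = 3,000·e^(0.137·4.5) = 3,000·e^0.6165.
e^0.6165 ≈ 1.852433166, so A ≈ 5,557.2995.

€5,557.30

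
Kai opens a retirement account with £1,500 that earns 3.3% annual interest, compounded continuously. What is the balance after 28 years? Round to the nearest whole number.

£3,779

A = P·e^(rt) = 1,500·e^(0.033·28) = 1,500·e^0.924.
e^0.924 ≈ 2.519347653, so A ≈ 3,779.0215.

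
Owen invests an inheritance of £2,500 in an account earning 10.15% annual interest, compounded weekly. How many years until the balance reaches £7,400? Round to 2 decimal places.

10.70 years

(1 + 0.00195192)^(52t) = 7,400/2,500 = 2.96.
52t·ln(1 + 0.00195192) = ln(2.96); 52t = 1.0852/0.00195002 ≈ 556.5015.
t ≈ 10.7020 years.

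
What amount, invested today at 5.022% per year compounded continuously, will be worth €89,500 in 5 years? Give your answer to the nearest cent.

P = A·e^(−rt) = 89,500·e^(−0.2511).
e^(−0.2511) ≈ 0.77794457321, so P ≈ 69,626.0393.

€69,626.04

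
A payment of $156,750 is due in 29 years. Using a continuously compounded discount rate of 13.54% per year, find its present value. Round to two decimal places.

$3,089.63

P = A·e^(−rt) = 156,750·e^(−3.9266).
e^(−3.9266) ≈ 0.019710574709, so P ≈ 3,089.6326.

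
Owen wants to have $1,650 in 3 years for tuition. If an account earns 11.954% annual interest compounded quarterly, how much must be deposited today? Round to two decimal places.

Periodic rate = 11.954%/4 = 0.029885; 12 periods.
P = 1,650/(1 + 0.029885)^12 ≈ 1,650/1.423851817 ≈ 1,158.8285.

$1,158.83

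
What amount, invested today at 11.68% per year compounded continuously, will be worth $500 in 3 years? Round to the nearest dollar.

$352

P = A·e^(−rt) = 500·e^(−0.3504).
e^(−0.3504) ≈ 0.704406271, so P ≈ 352.2031.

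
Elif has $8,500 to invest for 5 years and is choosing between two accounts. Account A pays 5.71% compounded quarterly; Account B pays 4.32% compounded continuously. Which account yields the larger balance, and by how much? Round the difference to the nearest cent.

A: (1 + 0.014275)^20 ≈ 1.3277442254, so 8,500 × 1.3277442254 ≈ 11,285.8259.
B: e^(0.0432·5) = e^0.216 ≈ 1.241102379, so 8,500 × 1.241102379 ≈ 10,549.3702.
Difference ≈ 736.4557 in favor of A.

Account A, by $736.46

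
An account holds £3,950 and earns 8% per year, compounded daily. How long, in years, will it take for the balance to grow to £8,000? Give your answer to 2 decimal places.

8.82 years

(1 + 0.000219178)^(365t) = 8,000/3,950 = 2.0253.
365t·ln(1 + 0.000219178) = ln(2.0253); 365t = 0.70573/0.000219154 ≈ 3220.2276.
t ≈ 8.8225 years.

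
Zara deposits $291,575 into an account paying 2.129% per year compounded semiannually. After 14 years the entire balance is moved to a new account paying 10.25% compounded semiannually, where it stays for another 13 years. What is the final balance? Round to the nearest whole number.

After 14 years at 2.129%: 291,575 × 1.345122039802 ≈ 392,203.9588.
Then 13 years at 10.25%: 392,203.9588 × 3.667382674501 ≈ 1,438,362.0032.

$1,438,362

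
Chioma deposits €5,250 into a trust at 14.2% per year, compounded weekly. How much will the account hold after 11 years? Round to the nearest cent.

Growth factor = (1 + 0.142/52)^572 ≈ 4.7582080818.
A ≈ 5,250 × 4.7582080818 ≈ 24,980.5924.

€24,980.59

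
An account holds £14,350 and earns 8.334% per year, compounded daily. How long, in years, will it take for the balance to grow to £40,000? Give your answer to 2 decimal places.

12.30 years

(1 + 0.000228329)^(365t) = 40,000/14,350 = 2.7875.
365t·ln(1 + 0.000228329) = ln(2.7875); 365t = 1.0251/0.000228303 ≈ 4490.2206.
t ≈ 12.3020 years.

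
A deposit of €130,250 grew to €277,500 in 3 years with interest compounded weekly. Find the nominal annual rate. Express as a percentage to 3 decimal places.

The 156-period growth factor is 277,500/130,250 = 2.13052.
r/52 = 2.13052^(1/156) − 1 ≈ 0.00486027, so r ≈ 52·0.00486027 = 25.27339%.

25.273%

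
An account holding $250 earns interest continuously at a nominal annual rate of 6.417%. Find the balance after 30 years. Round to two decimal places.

A = P·e^(rt) = 250·e^(0.06417·30) = 250·e^1.9251.
e^1.9251 ≈ 6.855834215, so A ≈ 1,713.9586.

$1,713.96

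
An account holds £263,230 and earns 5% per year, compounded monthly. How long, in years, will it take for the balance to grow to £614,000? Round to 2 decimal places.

16.97 years

(1 + 0.00416667)^(12t) = 614,000/263,230 = 2.3326.
12t·ln(1 + 0.00416667) = ln(2.3326); 12t = 0.84697/0.00415801 ≈ 203.6952.
t ≈ 16.9746 years.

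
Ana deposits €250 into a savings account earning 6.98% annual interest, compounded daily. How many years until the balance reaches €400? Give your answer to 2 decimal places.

We need (1 + 0.000191233)^(365t) = 1.6, so 365t = ln 1.6 / ln 1.000191 ≈ 2457.9904.
t ≈ 2457.9904/365 = 6.7342 years.

6.73 years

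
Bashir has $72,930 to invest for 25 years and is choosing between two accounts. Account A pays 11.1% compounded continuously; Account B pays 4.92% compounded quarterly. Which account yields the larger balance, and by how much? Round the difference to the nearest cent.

Account A, by $922,051.88

Account A growth factor: e^(0.111·25) = e^2.775 ≈ 16.03862699566; balance ≈ 1,169,697.0668.
Account B growth factor: (1 + 0.0123)^100 ≈ 3.3956559816; balance ≈ 247,645.1907.
Account A is larger by 922,051.8761.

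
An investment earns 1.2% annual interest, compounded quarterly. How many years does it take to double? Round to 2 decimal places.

(1 + 0.003)^(4t) = 2.
4t = ln 2 / ln(1 + 0.003) ≈ 0.69315/0.00299551 ≈ 231.3955.
t ≈ 57.8489.

57.85 years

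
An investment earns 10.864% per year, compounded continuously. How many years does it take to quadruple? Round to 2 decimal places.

e^(0.10864t) = 4, so 0.10864t = ln 4 ≈ 1.3863.
t ≈ 1.3863/0.10864 ≈ 12.7604.

12.76 years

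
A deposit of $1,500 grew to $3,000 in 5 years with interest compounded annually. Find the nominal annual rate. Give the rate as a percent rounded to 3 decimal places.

The 5-period growth factor is 3,000/1,500 = 2.
r = 2^(1/5) − 1 ≈ 0.148698, i.e. 14.86984%.

14.870%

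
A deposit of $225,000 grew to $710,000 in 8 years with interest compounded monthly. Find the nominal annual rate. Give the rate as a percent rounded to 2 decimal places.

14.45%

(1 + r/12)^96 = 710,000/225,000 = 3.15556.
1 + r/12 = 3.15556^(1/96) ≈ 1.012042, so r/12 ≈ 0.0120424.
r ≈ 12·0.0120424 = 14.45088%.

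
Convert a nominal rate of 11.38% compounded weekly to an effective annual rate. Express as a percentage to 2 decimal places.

12.04%

One year is 52 periods at 0.00218846 each: (1 + 0.00218846)^52 ≈ 1.120389.
EAR = 1.120389 − 1 ≈ 12.03887%.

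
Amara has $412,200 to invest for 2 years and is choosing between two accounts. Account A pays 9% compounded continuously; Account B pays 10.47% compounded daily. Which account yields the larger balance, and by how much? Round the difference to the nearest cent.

Account A growth factor: e^(0.09·2) = e^0.18 ≈ 1.19721736312; balance ≈ 493,492.9971.
Account B growth factor: (1 + 0.1047/365)^730 ≈ 1.23290105379; balance ≈ 508,201.8144.
Account B is larger by 14,708.8173.

Account B, by $14,708.82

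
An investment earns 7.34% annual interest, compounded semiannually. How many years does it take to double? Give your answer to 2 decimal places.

(1 + 0.0367)^(2t) = 2.
2t = ln 2 / ln(1 + 0.0367) ≈ 0.69315/0.0360426 ≈ 19.2313.
t ≈ 9.6157.

9.62 years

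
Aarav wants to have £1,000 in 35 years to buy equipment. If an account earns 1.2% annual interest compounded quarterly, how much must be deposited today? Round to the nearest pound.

£657

Periodic rate = 1.2%/4 = 0.003; 140 periods.
P = 1,000/(1 + 0.003)^140 ≈ 1,000/1.52100493 ≈ 657.4601.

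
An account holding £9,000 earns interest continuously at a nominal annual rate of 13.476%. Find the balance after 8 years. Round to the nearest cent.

£26,451.28

A = P·e^(rt) = 9,000·e^(0.13476·8) = 9,000·e^1.07808.
e^1.07808 ≈ 2.9390311905, so A ≈ 26,451.2807.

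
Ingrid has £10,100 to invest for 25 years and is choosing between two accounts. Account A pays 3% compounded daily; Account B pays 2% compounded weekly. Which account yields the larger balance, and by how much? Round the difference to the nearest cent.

A: (1 + 0.03/365)^9125 ≈ 2.1169347712, so 10,100 × 2.1169347712 ≈ 21,381.0412.
B: (1 + 0.02/52)^1300 ≈ 1.6485627881, so 10,100 × 1.6485627881 ≈ 16,650.4842.
Difference ≈ 4,730.5570 in favor of A.

Account A, by £4,730.56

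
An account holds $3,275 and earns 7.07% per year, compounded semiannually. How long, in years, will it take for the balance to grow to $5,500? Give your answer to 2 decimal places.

7.46 years

(1 + 0.03535)^(2t) = 5,500/3,275 = 1.6794.
2t·ln(1 + 0.03535) = ln(1.6794); 2t = 0.51843/0.0347395 ≈ 14.9234.
t ≈ 7.4617 years.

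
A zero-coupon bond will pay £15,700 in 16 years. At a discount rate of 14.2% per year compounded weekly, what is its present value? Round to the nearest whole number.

Periodic rate = 14.2%/52 = 0.00273077; 832 periods.
P = 15,700/(1 + 0.142/52)^832 ≈ 15,700/9.6687929949 ≈ 1,623.7808.

£1,624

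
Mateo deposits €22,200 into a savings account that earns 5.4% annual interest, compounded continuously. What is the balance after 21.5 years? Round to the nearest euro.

A = P·e^(rt) = 22,200·e^(0.054·21.5) = 22,200·e^1.161.
e^1.161 ≈ 3.1931248049, so A ≈ 70,887.3707.

€70,887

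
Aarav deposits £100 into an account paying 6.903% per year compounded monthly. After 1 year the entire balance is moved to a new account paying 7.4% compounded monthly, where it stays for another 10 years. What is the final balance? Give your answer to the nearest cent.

After 1 years at 6.903%: 100 × 1.07125645 ≈ 107.1256.
Then 10 years at 7.4%: 107.1256 × 2.09117827 ≈ 224.0188.

£224.02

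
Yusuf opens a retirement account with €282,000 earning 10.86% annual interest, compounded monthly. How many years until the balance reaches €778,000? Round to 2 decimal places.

9.39 years

We need (1 + 0.00905)^(12t) = 2.7589, so 12t = ln 2.7589 / ln 1.00905 ≈ 112.6414.
t ≈ 112.6414/12 = 9.3868 years.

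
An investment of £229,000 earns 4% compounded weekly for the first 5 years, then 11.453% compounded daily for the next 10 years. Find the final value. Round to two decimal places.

£878,982.92

After 5 years at 4%: 229,000 × 1.22130885587 ≈ 279,679.7280.
Then 10 years at 11.453%: 279,679.7280 × 3.14281957553 ≈ 878,982.9240.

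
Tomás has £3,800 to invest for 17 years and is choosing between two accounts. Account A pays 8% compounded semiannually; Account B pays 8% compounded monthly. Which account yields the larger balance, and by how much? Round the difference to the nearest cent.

Account B, by £320.46

Account A growth factor: (1 + 0.04)^34 ≈ 3.7943163406; balance ≈ 14,418.4021.
Account B growth factor: (1 + 0.08/12)^204 ≈ 3.8786482921; balance ≈ 14,738.8635.
Account B is larger by 320.4614.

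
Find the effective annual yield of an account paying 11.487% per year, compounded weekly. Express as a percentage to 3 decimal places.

EAR = (1 + 11.487%/52)^52 − 1 = (1 + 0.00220904)^52 − 1.
(1 + 0.00220904)^52 ≈ 1.121586, so EAR ≈ 12.15855%.

12.159%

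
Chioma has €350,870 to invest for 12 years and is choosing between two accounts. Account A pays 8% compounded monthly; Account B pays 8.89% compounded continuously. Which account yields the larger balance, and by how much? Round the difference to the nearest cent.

Account B, by €106,199.91

A: (1 + 0.08/12)^144 ≈ 2.60338924391, so 350,870 × 2.60338924391 ≈ 913,451.1840.
B: e^(0.0889·12) = e^1.0668 ≈ 2.906065196411, so 350,870 × 2.906065196411 ≈ 1,019,651.0955.
Difference ≈ 106,199.9115 in favor of B.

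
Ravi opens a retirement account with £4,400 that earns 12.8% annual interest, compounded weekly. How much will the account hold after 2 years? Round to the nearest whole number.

Periodic rate = 12.8%/52 = 0.00246154; periods = 52·2 = 104.
A = 4,400·(1 + 0.128/52)^104 ≈ 4,400·1.291346457 ≈ 5,681.9244.

£5,682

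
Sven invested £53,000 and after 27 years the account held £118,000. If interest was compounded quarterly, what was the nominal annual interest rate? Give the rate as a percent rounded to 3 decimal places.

2.975%

The 108-period growth factor is 118,000/53,000 = 2.22642.
r/4 = 2.22642^(1/108) − 1 ≈ 0.00743857, so r ≈ 4·0.00743857 = 2.97543%.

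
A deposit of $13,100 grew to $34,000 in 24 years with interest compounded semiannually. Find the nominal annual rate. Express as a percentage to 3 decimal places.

4.014%

The 48-period growth factor is 34,000/13,100 = 2.59542.
r/2 = 2.59542^(1/48) − 1 ≈ 0.0200685, so r ≈ 2·0.0200685 = 4.01369%.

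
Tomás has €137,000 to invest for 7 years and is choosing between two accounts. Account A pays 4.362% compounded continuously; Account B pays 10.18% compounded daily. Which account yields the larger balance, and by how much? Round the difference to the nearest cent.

Account A growth factor: e^(0.04362·7) = e^0.30534 ≈ 1.35708633393; balance ≈ 185,920.8277.
Account B growth factor: (1 + 0.1018/365)^2555 ≈ 2.0390839134; balance ≈ 279,354.4961.
Account B is larger by 93,433.6684.

Account B, by €93,433.67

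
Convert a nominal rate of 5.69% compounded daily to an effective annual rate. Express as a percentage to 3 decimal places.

5.855%

EAR = (1 + 5.69%/365)^365 − 1 = (1 + 0.00015589)^365 − 1.
(1 + 0.00015589)^365 ≈ 1.058545, so EAR ≈ 5.85453%.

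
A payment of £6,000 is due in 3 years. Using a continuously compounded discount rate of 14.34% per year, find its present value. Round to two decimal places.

P = A·e^(−rt) = 6,000·e^(−0.4302).
e^(−0.4302) ≈ 0.6503790059, so P ≈ 3,902.2740.

£3,902.27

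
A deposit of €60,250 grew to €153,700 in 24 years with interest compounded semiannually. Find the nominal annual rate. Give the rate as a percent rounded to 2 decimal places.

The 48-period growth factor is 153,700/60,250 = 2.55104.
r/2 = 2.55104^(1/48) − 1 ≈ 0.019702, so r ≈ 2·0.019702 = 3.94040%.

3.94%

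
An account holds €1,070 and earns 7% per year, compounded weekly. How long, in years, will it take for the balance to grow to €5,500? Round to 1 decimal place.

We need (1 + 0.00134615)^(52t) = 5.1402, so 52t = ln 5.1402 / ln 1.001346 ≈ 1216.9419.
t ≈ 1216.9419/52 = 23.4027 years.

23.4 years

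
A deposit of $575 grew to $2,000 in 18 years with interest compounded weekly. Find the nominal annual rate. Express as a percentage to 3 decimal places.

The 936-period growth factor is 2,000/575 = 3.47826.
r/52 = 3.47826^(1/936) − 1 ≈ 0.00133265, so r ≈ 52·0.00133265 = 6.92979%.

6.930%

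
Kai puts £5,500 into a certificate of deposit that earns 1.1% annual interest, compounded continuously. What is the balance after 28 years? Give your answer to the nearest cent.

£7,483.86

A = P·e^(rt) = 5,500·e^(0.011·28) = 5,500·e^0.308.
e^0.308 ≈ 1.360700989, so A ≈ 7,483.8554.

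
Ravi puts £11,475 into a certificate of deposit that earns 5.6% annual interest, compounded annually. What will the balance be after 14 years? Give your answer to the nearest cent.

Growth factor = (1 + 0.056)^14 ≈ 2.144345964.
A ≈ 11,475 × 2.144345964 ≈ 24,606.3699.

£24,606.37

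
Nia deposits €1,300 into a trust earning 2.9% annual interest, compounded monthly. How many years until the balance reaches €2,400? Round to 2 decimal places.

We need (1 + 0.00241667)^(12t) = 1.8462, so 12t = ln 1.8462 / ln 1.002417 ≈ 254.0048.
t ≈ 254.0048/12 = 21.1671 years.

21.17 years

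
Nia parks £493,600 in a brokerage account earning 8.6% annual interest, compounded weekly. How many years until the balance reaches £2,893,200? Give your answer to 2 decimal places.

(1 + 0.00165385)^(52t) = 2,893,200/493,600 = 5.8614.
52t·ln(1 + 0.00165385) = ln(5.8614); 52t = 1.7684/0.00165248 ≈ 1070.1448.
t ≈ 20.5797 years.

20.58 years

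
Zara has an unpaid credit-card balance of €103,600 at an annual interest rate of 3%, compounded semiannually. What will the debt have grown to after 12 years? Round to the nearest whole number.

Periodic rate = 3%/2 = 0.015; periods = 2·12 = 24.
A = 103,600·(1 + 0.015)^24 ≈ 103,600·1.42950281193 ≈ 148,096.4913.

€148,096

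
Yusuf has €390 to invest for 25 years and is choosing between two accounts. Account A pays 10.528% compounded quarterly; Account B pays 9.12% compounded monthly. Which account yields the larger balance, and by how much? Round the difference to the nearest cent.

Account A, by €1,459.97

A: (1 + 0.02632)^100 ≈ 13.43628517, so 390 × 13.43628517 ≈ 5,240.1512.
B: (1 + 0.0076)^300 ≈ 9.692764205, so 390 × 9.692764205 ≈ 3,780.1780.
Difference ≈ 1,459.9732 in favor of A.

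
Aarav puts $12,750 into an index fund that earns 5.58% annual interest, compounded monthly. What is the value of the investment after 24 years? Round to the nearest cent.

Growth factor = (1 + 0.00465)^288 ≈ 3.8041629443.
A ≈ 12,750 × 3.8041629443 ≈ 48,503.0775.

$48,503.08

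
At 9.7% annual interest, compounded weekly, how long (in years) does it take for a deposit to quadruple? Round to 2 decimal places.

(1 + 0.00186538)^(52t) = 4.
52t = ln 4 / ln(1 + 0.00186538) ≈ 1.3863/0.00186365 ≈ 743.8610.
t ≈ 14.3050.

14.31 years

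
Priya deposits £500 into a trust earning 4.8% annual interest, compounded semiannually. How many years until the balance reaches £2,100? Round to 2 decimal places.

30.25 years

We need (1 + 0.024)^(2t) = 4.2, so 2t = ln 4.2 / ln 1.024 ≈ 60.5099.
t ≈ 60.5099/2 = 30.2549 years.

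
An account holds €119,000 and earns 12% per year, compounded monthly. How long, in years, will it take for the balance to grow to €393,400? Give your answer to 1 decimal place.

(1 + 0.01)^(12t) = 393,400/119,000 = 3.3059.
12t·ln(1 + 0.01) = ln(3.3059); 12t = 1.1957/0.00995033 ≈ 120.1672.
t ≈ 10.0139 years.

10.0 years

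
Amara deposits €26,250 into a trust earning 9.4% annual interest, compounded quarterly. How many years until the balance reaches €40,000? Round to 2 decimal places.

4.53 years

(1 + 0.0235)^(4t) = 40,000/26,250 = 1.5238.
4t·ln(1 + 0.0235) = ln(1.5238); 4t = 0.42121/0.0232281 ≈ 18.1338.
t ≈ 4.5334 years.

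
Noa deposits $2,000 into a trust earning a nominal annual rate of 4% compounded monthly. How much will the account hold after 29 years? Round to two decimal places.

Periodic rate = 4%/12 = 0.00333333; periods = 12·29 = 348.
A = 2,000·(1 + 0.04/12)^348 ≈ 2,000·3.183785674 ≈ 6,367.5713.

$6,367.57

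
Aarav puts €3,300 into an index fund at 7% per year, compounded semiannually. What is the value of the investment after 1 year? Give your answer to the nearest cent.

€3,535.04

Growth factor = (1 + 0.035)^2 ≈ 1.071225.
A ≈ 3,300 × 1.071225 ≈ 3,535.0425.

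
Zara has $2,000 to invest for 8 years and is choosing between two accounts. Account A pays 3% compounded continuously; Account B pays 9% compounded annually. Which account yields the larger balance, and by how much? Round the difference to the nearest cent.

Account B, by $1,442.63

Account A growth factor: e^(0.03·8) = e^0.24 ≈ 1.27124915; balance ≈ 2,542.4983.
Account B growth factor: (1 + 0.09)^8 ≈ 1.992562642; balance ≈ 3,985.1253.
Account B is larger by 1,442.6270.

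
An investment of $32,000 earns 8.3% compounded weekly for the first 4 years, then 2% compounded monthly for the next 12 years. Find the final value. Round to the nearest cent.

Phase 1: 32,000·(1 + 0.083/52)^208 ≈ 44,588.2880.
Phase 2: 44,588.2880·(1 + 0.02/12)^144 ≈ 56,671.5003.

$56,671.50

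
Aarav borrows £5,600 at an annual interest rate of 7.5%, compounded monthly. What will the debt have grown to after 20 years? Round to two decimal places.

Periodic rate = 7.5%/12 = 0.00625; periods = 12·20 = 240.
A = 5,600·(1 + 0.00625)^240 ≈ 5,600·4.4608170314 ≈ 24,980.5754.

£24,980.58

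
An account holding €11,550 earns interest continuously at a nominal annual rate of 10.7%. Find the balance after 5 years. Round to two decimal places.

A = P·e^(rt) = 11,550·e^(0.107·5) = 11,550·e^0.535.
e^0.535 ≈ 1.7074482423, so A ≈ 19,721.0272.

€19,721.03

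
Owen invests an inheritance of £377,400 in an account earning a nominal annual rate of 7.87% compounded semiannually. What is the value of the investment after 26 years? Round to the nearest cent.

£2,808,125.78

Growth factor = (1 + 0.03935)^52 ≈ 7.440714829673.
A ≈ 377,400 × 7.440714829673 ≈ 2,808,125.7767.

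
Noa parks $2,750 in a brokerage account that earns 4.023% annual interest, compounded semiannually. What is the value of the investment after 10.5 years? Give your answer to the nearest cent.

Growth factor = (1 + 0.020115)^21 ≈ 1.519258956.
A ≈ 2,750 × 1.519258956 ≈ 4,177.9621.

$4,177.96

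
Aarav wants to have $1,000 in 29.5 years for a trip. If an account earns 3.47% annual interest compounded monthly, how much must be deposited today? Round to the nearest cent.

$359.81

Periodic rate = 3.47%/12 = 0.00289167; 354 periods.
P = 1,000/(1 + 0.0347/12)^354 ≈ 1,000/2.77922697 ≈ 359.8123.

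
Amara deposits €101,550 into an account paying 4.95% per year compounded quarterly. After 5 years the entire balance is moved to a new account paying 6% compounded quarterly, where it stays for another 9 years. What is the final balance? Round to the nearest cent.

After 5 years at 4.95%: 101,550 × 1.27887541758 ≈ 129,869.7987.
Then 9 years at 6%: 129,869.7987 × 1.7091395381 ≈ 221,965.6077.

€221,965.61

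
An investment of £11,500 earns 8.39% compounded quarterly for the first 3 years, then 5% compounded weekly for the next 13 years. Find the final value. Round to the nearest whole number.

Phase 1: 11,500·(1 + 0.020975)^12 ≈ 14,752.9590.
Phase 2: 14,752.9590·(1 + 0.05/52)^676 ≈ 28,251.0711.

£28,251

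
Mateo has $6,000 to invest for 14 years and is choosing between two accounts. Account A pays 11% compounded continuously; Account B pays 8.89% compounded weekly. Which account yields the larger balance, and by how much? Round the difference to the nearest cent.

Account A growth factor: e^(0.11·14) = e^1.54 ≈ 4.664590271; balance ≈ 27,987.5416.
Account B growth factor: (1 + 0.0889/52)^728 ≈ 3.4678587112; balance ≈ 20,807.1523.
Account A is larger by 7,180.3894.

Account A, by $7,180.39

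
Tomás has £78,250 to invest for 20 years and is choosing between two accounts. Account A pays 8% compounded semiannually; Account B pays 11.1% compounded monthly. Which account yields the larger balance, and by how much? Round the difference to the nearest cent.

Account B, by £337,479.00

Account A growth factor: (1 + 0.04)^40 ≈ 4.80102062794; balance ≈ 375,679.8641.
Account B growth factor: (1 + 0.00925)^240 ≈ 9.11385132797; balance ≈ 713,158.8664.
Account B is larger by 337,479.0023.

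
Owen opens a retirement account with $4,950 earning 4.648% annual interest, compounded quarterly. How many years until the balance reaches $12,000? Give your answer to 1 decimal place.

(1 + 0.01162)^(4t) = 12,000/4,950 = 2.4242.
4t·ln(1 + 0.01162) = ln(2.4242); 4t = 0.88552/0.011553 ≈ 76.6484.
t ≈ 19.1621 years.

19.2 years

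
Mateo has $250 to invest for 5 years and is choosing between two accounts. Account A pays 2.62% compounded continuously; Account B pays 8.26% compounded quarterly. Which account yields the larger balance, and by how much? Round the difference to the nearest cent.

A: e^(0.0262·5) = e^0.131 ≈ 1.13996778, so 250 × 1.13996778 ≈ 284.9919.
B: (1 + 0.02065)^20 ≈ 1.50500103, so 250 × 1.50500103 ≈ 376.2503.
Difference ≈ 91.2583 in favor of B.

Account B, by $91.26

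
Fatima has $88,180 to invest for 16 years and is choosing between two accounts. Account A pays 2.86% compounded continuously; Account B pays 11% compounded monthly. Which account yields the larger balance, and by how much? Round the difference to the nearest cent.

Account A growth factor: e^(0.0286·16) = e^0.4576 ≈ 1.58027676592; balance ≈ 139,348.8052.
Account B growth factor: (1 + 0.11/12)^192 ≈ 5.76602129946; balance ≈ 508,447.7582.
Account B is larger by 369,098.9530.

Account B, by $369,098.95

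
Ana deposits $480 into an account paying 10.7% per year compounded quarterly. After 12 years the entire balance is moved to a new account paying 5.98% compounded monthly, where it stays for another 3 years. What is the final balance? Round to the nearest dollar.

After 12 years at 10.7%: 480 × 3.550636009 ≈ 1,704.3053.
Then 3 years at 5.98%: 1,704.3053 × 1.195966296 ≈ 2,038.2917.

$2,038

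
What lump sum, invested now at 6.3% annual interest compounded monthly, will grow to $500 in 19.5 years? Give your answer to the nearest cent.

Periodic rate = 6.3%/12 = 0.00525; 234 periods.
P = 500/(1 + 0.00525)^234 ≈ 500/3.40514128 ≈ 146.8368.

$146.84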